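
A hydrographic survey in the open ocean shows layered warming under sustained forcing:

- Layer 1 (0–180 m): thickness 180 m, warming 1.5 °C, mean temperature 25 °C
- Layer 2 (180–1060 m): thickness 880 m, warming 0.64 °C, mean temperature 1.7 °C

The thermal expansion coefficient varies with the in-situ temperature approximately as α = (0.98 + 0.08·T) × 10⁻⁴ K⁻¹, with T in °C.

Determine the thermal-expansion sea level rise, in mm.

Δh ≈ 140 mm

Layer 1: α = (0.98 + 0.08×25)×10⁻⁴ = 2.98×10⁻⁴ K⁻¹
Layer 2: α = (0.98 + 0.08×1.7)×10⁻⁴ = 1.116×10⁻⁴ K⁻¹
180 × 2.98×10⁻⁴ × 1.5 = 0.08046 m
180–1060 m: 1.116×10⁻⁴ × 880 × 0.64 = 0.06285312 m
Δh = 0.08046 + 0.06285312 = 0.14331312 m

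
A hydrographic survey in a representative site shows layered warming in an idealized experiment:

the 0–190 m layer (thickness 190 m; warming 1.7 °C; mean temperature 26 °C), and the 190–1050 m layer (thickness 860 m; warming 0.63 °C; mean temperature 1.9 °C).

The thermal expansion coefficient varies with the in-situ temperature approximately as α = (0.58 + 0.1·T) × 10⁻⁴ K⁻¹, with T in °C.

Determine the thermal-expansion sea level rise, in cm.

Δh = 14 cm

Layer 1: α = (0.58 + 0.1×26)×10⁻⁴ = 3.18×10⁻⁴ K⁻¹
Layer 2: α = (0.58 + 0.1×1.9)×10⁻⁴ = 0.77×10⁻⁴ K⁻¹
0–190 m: 1.7 × 190 × 3.18×10⁻⁴ = 0.102714 m
Layer 2: 860 × 0.77×10⁻⁴ × 0.63 = 0.0417186 m
Δh = 0.102714 + 0.0417186 = 0.1444326 m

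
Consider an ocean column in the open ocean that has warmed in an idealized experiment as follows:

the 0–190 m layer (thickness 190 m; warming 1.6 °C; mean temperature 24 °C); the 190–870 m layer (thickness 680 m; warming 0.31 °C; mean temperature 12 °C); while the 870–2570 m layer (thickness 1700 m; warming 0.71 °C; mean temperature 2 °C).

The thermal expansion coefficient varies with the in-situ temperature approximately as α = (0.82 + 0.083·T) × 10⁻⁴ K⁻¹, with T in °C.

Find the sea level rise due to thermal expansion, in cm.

Δh ≈ 24.3 cm

Layer 1: α = (0.82 + 0.083×24)×10⁻⁴ = 2.812×10⁻⁴ K⁻¹
Layer 2: α = (0.82 + 0.083×12)×10⁻⁴ = 1.816×10⁻⁴ K⁻¹
Layer 3: α = (0.82 + 0.083×2)×10⁻⁴ = 0.986×10⁻⁴ K⁻¹
0–190 m: 1.6 × 2.812×10⁻⁴ × 190 = 0.0854848 m
190–870 m: 1.816×10⁻⁴ × 0.31 × 680 = 0.03828128 m
1700 × 0.71 × 0.986×10⁻⁴ = 0.1190102 m
Δh = 0.0854848 + 0.03828128 + 0.1190102 = 0.24277628 m ≈ 24.3 cm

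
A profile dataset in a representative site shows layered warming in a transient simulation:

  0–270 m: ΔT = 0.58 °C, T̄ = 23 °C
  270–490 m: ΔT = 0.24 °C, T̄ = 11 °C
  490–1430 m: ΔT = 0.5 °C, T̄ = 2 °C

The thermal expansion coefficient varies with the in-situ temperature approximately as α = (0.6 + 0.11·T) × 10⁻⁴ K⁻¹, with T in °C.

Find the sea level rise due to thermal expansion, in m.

Layer 1: α = (0.6 + 0.11×23)×10⁻⁴ = 3.13×10⁻⁴ K⁻¹
Layer 2: α = (0.6 + 0.11×11)×10⁻⁴ = 1.81×10⁻⁴ K⁻¹
Layer 3: α = (0.6 + 0.11×2)×10⁻⁴ = 0.82×10⁻⁴ K⁻¹
3.13×10⁻⁴ × 270 × 0.58 = 0.0490158 m
270–490 m: 220 × 1.81×10⁻⁴ × 0.24 = 0.0095568 m
940 × 0.5 × 0.82×10⁻⁴ = 0.03854 m
Δh = 0.0490158 + 0.0095568 + 0.03854 = 0.0971126 m ≈ 0.0971 m

0.0971 m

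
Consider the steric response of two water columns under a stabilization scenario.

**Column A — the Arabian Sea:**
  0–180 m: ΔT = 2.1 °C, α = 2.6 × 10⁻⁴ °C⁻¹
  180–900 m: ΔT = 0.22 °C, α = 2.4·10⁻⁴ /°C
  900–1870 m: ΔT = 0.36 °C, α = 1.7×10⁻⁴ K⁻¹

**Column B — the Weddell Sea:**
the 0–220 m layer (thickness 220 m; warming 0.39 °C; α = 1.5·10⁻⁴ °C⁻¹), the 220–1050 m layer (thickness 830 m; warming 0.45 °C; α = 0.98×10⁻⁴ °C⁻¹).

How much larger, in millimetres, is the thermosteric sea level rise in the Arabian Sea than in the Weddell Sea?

A 0–180 m: 180 × 2.1 × 2.6×10⁻⁴ = 0.09828 m
A Layer 2: 0.22 × 720 × 2.4×10⁻⁴ = 0.038016 m
A 0.36 × 1.7×10⁻⁴ × 970 = 0.059364 m
A total: 0.19566 m
B Layer 1: 1.5×10⁻⁴ × 220 × 0.39 = 0.01287 m
B 0.45 × 830 × 0.98×10⁻⁴ = 0.036603 m
B total: 0.049473 m
Difference: 0.19566 − 0.049473 = 0.146187 m

Δh_A − Δh_B ≈ 150 mm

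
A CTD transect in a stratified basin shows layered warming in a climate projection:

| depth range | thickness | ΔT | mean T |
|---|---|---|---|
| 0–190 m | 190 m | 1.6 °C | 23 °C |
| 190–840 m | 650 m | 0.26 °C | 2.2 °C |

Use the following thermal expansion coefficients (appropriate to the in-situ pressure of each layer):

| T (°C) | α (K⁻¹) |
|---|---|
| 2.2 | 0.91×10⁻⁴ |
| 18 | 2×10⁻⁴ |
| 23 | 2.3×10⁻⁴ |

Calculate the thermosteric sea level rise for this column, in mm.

85 mm

Layer 1 at 23 °C → α = 2.3×10⁻⁴ K⁻¹
Layer 2 at 2.2 °C → α = 0.91×10⁻⁴ K⁻¹
Layer 1: 1.6 × 2.3×10⁻⁴ × 190 = 0.06992 m
Layer 2: 0.26 × 650 × 0.91×10⁻⁴ = 0.015379 m
Δh = 0.06992 + 0.015379 = 0.085299 m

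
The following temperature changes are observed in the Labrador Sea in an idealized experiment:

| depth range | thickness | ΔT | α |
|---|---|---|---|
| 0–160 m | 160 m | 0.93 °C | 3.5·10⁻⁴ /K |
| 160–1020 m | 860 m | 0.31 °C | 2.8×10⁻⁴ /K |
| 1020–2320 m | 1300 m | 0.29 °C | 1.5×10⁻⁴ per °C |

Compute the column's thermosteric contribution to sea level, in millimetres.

0–160 m: 0.93 × 160 × 3.5×10⁻⁴ = 0.05208 m
160–1020 m: 860 × 2.8×10⁻⁴ × 0.31 = 0.074648 m
Layer 3: 0.29 × 1300 × 1.5×10⁻⁴ = 0.05655 m
Δh = 0.05208 + 0.074648 + 0.05655 = 0.183278 m

Δh ≈ 180 mm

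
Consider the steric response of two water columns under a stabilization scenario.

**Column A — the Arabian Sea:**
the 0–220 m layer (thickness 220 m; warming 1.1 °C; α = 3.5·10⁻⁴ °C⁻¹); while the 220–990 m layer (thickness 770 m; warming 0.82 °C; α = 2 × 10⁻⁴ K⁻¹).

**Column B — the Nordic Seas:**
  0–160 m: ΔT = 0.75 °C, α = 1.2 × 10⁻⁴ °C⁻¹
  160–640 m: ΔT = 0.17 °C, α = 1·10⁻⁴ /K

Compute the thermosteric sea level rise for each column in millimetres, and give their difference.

A: 210 mm; B: 23 mm; difference 190 mm

A Layer 1: 1.1 × 220 × 3.5×10⁻⁴ = 0.08470 m
A 220–990 m: 770 × 2×10⁻⁴ × 0.82 = 0.12628 m
A total: 0.21098 m
B Layer 1: 1.2×10⁻⁴ × 0.75 × 160 = 0.01440 m
B Layer 2: 1×10⁻⁴ × 480 × 0.17 = 0.00816 m
B total: 0.02256 m
Difference: 0.21098 − 0.02256 = 0.18842 m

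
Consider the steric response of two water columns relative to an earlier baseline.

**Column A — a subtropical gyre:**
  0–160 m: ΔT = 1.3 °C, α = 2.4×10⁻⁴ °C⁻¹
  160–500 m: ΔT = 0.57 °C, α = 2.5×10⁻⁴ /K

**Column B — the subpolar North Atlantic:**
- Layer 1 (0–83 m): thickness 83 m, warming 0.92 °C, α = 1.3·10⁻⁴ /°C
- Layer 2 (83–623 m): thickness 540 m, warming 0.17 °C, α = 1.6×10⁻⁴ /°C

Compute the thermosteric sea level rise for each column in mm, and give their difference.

A Layer 1: 2.4×10⁻⁴ × 1.3 × 160 = 0.04992 m
A 160–500 m: 340 × 2.5×10⁻⁴ × 0.57 = 0.04845 m
A total: 0.09837 m
B 0–83 m: 0.92 × 1.3×10⁻⁴ × 83 = 0.0099268 m
B Layer 2: 1.6×10⁻⁴ × 0.17 × 540 = 0.014688 m
B total: 0.0246148 m
Difference: 0.09837 − 0.0246148 = 0.0737552 m

A: 98.4 mm; B: 24.6 mm; difference 73.8 mm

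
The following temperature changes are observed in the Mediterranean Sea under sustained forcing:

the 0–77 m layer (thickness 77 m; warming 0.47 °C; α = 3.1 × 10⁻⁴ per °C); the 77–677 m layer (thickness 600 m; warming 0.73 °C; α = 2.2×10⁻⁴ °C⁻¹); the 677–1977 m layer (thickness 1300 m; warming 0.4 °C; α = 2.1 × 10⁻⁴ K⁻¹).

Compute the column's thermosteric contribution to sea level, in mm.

220 mm of thermosteric rise

Layer 1: 3.1×10⁻⁴ × 77 × 0.47 = 0.0112189 m
Layer 2: 600 × 0.73 × 2.2×10⁻⁴ = 0.09636 m
1300 × 2.1×10⁻⁴ × 0.4 = 0.10920 m
Δh = 0.0112189 + 0.09636 + 0.10920 = 0.2167789 m ≈ 220 mm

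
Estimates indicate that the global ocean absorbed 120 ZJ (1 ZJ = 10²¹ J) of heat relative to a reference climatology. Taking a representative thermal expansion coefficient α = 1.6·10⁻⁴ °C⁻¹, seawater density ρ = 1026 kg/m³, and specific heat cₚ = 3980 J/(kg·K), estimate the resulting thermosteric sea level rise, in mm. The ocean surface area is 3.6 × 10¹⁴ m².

Per unit area: Q = 120×10²¹ / (3.6×10¹⁴) ≈ 3.333×10⁸ J/m²
Δh = αQ/(ρcₚ) = 1.6×10⁻⁴ × 3.333×10⁸ / (1026 × 3980) ≈ 0.013059 m

about 13.1 mm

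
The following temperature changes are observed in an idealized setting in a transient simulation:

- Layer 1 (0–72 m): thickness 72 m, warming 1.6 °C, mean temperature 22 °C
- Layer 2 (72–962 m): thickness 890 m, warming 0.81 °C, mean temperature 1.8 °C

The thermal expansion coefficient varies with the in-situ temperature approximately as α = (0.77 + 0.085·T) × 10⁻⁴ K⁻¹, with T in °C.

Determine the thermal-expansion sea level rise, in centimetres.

Layer 1: α = (0.77 + 0.085×22)×10⁻⁴ = 2.64×10⁻⁴ K⁻¹
Layer 2: α = (0.77 + 0.085×1.8)×10⁻⁴ = 0.923×10⁻⁴ K⁻¹
72 × 2.64×10⁻⁴ × 1.6 = 0.0304128 m
0.923×10⁻⁴ × 890 × 0.81 = 0.06653907 m
Δh = 0.0304128 + 0.06653907 = 0.09695187 m

about 9.70 cm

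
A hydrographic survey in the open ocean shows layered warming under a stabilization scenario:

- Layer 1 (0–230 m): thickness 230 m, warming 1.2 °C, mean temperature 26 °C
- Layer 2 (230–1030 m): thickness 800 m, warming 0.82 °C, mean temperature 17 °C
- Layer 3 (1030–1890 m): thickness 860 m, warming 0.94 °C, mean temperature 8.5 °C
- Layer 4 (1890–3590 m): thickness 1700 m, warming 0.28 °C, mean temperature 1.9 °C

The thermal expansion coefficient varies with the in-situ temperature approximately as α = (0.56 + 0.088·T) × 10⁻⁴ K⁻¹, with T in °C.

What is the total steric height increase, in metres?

Layer 1: α = (0.56 + 0.088×26)×10⁻⁴ = 2.848×10⁻⁴ K⁻¹
Layer 2: α = (0.56 + 0.088×17)×10⁻⁴ = 2.056×10⁻⁴ K⁻¹
Layer 3: α = (0.56 + 0.088×8.5)×10⁻⁴ = 1.308×10⁻⁴ K⁻¹
Layer 4: α = (0.56 + 0.088×1.9)×10⁻⁴ = 0.7272×10⁻⁴ K⁻¹
230 × 2.848×10⁻⁴ × 1.2 = 0.0786048 m
2.056×10⁻⁴ × 800 × 0.82 = 0.1348736 m
1030–1890 m: 0.94 × 860 × 1.308×10⁻⁴ = 0.10573872 m
Layer 4: 0.7272×10⁻⁴ × 0.28 × 1700 = 0.03461472 m
Δh = 0.0786048 + 0.1348736 + 0.10573872 + 0.03461472 = 0.35383184 m

Δh ≈ 0.354 m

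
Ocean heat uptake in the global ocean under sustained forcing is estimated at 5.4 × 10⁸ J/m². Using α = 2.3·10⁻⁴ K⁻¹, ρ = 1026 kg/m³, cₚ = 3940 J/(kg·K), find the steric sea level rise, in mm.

Δh = αQ/(ρcₚ) = 2.3×10⁻⁴ × 5.4×10⁸ / (1026 × 3940) ≈ 0.030724 m

Δh ≈ 30.7 mm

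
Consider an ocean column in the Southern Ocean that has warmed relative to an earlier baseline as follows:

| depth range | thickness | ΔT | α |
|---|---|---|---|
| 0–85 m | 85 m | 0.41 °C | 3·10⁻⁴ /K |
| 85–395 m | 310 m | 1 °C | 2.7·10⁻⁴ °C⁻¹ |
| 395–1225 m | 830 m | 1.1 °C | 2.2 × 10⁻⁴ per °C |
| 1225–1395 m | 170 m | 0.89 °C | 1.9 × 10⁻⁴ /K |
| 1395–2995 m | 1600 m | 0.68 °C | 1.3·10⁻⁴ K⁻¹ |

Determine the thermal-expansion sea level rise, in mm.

465 mm

0–85 m: 3×10⁻⁴ × 0.41 × 85 = 0.010455 m
85–395 m: 310 × 2.7×10⁻⁴ × 1 = 0.08370 m
Layer 3: 830 × 1.1 × 2.2×10⁻⁴ = 0.20086 m
1225–1395 m: 170 × 1.9×10⁻⁴ × 0.89 = 0.028747 m
Layer 5: 1.3×10⁻⁴ × 1600 × 0.68 = 0.14144 m
Δh = 0.010455 + 0.08370 + 0.20086 + 0.028747 + 0.14144 = 0.465202 m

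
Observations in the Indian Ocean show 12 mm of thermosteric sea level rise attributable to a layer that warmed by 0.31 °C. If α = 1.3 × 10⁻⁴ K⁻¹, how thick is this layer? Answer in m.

H ≈ 298 m

H = Δh/(αΔT) = 0.012 / (1.3×10⁻⁴ × 0.31) ≈ 297.8 m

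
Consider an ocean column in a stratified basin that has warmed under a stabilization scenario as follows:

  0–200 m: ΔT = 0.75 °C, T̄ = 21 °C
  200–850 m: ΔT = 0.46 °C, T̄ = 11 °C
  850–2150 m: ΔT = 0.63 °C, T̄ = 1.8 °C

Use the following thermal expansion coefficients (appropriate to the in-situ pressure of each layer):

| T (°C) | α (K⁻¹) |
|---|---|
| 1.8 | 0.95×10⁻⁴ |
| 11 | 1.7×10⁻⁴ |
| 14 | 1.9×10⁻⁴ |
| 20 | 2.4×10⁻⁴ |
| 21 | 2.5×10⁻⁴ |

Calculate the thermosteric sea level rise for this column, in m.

Layer 1 at 21 °C → α = 2.5×10⁻⁴ K⁻¹
Layer 2 at 11 °C → α = 1.7×10⁻⁴ K⁻¹
Layer 3 at 1.8 °C → α = 0.95×10⁻⁴ K⁻¹
200 × 2.5×10⁻⁴ × 0.75 = 0.03750 m
650 × 1.7×10⁻⁴ × 0.46 = 0.05083 m
Layer 3: 0.95×10⁻⁴ × 1300 × 0.63 = 0.077805 m
Δh = 0.03750 + 0.05083 + 0.077805 = 0.166135 m ≈ 0.166 m

0.166 m of thermosteric rise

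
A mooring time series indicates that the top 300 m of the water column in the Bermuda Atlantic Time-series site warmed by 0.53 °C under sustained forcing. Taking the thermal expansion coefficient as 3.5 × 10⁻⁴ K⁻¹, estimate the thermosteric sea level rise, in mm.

Δh = αΔT·H = 3.5×10⁻⁴ × 0.53 × 300 = 0.05565 m

Δh ≈ 55.7 mm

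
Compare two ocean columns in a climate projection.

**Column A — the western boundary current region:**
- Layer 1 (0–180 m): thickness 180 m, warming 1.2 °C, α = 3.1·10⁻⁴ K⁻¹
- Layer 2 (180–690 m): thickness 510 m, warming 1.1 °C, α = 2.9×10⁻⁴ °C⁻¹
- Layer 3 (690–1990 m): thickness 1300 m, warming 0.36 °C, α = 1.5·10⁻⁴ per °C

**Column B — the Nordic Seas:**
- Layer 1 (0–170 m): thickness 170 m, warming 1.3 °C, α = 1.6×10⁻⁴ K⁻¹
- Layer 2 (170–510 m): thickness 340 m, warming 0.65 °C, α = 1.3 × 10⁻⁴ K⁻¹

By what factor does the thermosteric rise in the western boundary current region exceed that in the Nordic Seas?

4.7

A 1.2 × 3.1×10⁻⁴ × 180 = 0.06696 m
A 180–690 m: 1.1 × 510 × 2.9×10⁻⁴ = 0.16269 m
A 1.5×10⁻⁴ × 1300 × 0.36 = 0.07020 m
A total: 0.29985 m
B 0–170 m: 1.3 × 1.6×10⁻⁴ × 170 = 0.03536 m
B 340 × 1.3×10⁻⁴ × 0.65 = 0.02873 m
B total: 0.06409 m
Ratio: 0.29985 / 0.06409 ≈ 4.679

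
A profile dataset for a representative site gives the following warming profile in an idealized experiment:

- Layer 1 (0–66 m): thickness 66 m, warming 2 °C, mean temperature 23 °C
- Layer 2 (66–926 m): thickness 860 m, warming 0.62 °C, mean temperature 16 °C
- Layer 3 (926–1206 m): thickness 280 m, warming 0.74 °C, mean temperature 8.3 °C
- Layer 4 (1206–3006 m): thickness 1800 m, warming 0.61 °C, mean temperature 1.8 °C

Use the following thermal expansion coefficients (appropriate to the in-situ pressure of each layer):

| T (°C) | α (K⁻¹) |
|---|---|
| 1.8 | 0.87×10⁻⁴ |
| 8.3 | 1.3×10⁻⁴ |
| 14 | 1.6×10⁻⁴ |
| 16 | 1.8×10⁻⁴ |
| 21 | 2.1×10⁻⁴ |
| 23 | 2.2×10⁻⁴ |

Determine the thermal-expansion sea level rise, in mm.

about 250 mm

Layer 1 at 23 °C → α = 2.2×10⁻⁴ K⁻¹
Layer 2 at 16 °C → α = 1.8×10⁻⁴ K⁻¹
Layer 3 at 8.3 °C → α = 1.3×10⁻⁴ K⁻¹
Layer 4 at 1.8 °C → α = 0.87×10⁻⁴ K⁻¹
0–66 m: 66 × 2 × 2.2×10⁻⁴ = 0.02904 m
66–926 m: 1.8×10⁻⁴ × 0.62 × 860 = 0.095976 m
926–1206 m: 280 × 0.74 × 1.3×10⁻⁴ = 0.026936 m
0.61 × 0.87×10⁻⁴ × 1800 = 0.095526 m
Δh = 0.02904 + 0.095976 + 0.026936 + 0.095526 = 0.247478 m ≈ 250 mm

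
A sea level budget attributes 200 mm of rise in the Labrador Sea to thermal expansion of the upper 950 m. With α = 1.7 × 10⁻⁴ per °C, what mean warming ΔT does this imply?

ΔT = Δh/(αH) = 0.2 / (1.7×10⁻⁴ × 950) ≈ 1.238 °C

1.24 °C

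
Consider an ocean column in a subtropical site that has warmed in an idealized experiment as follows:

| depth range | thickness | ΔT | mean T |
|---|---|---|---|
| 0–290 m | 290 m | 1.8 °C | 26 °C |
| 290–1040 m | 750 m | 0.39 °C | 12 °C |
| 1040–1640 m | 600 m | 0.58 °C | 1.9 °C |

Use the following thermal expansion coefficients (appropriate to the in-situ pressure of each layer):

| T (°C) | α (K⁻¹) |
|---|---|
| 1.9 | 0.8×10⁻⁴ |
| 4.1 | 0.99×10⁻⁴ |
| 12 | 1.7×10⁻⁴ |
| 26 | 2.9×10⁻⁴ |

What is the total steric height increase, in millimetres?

Layer 1 at 26 °C → α = 2.9×10⁻⁴ K⁻¹
Layer 2 at 12 °C → α = 1.7×10⁻⁴ K⁻¹
Layer 3 at 1.9 °C → α = 0.8×10⁻⁴ K⁻¹
Layer 1: 2.9×10⁻⁴ × 290 × 1.8 = 0.15138 m
290–1040 m: 1.7×10⁻⁴ × 750 × 0.39 = 0.049725 m
Layer 3: 600 × 0.58 × 0.8×10⁻⁴ = 0.02784 m
Δh = 0.15138 + 0.049725 + 0.02784 = 0.228945 m ≈ 229 mm

Δh ≈ 229 mm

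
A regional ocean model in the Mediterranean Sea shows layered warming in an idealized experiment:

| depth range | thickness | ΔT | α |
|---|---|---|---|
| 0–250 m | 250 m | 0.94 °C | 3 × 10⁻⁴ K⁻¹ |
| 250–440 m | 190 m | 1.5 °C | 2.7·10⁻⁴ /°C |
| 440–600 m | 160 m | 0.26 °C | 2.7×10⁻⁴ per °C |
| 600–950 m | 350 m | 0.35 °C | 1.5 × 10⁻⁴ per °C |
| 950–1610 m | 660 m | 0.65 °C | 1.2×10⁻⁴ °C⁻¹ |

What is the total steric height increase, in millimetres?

0–250 m: 250 × 3×10⁻⁴ × 0.94 = 0.07050 m
Layer 2: 2.7×10⁻⁴ × 190 × 1.5 = 0.07695 m
2.7×10⁻⁴ × 0.26 × 160 = 0.011232 m
600–950 m: 350 × 0.35 × 1.5×10⁻⁴ = 0.018375 m
Layer 5: 0.65 × 1.2×10⁻⁴ × 660 = 0.05148 m
Δh = 0.07050 + 0.07695 + 0.011232 + 0.018375 + 0.05148 = 0.228537 m ≈ 229 mm

Δh ≈ 229 mm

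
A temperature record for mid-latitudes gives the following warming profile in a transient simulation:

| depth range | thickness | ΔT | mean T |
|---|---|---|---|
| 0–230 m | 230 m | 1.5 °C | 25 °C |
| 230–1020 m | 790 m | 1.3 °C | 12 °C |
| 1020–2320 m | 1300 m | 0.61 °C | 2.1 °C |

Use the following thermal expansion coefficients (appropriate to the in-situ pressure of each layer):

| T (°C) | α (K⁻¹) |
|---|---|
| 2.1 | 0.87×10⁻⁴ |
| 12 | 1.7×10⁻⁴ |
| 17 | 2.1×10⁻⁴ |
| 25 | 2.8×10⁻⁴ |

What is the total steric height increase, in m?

Layer 1 at 25 °C → α = 2.8×10⁻⁴ K⁻¹
Layer 2 at 12 °C → α = 1.7×10⁻⁴ K⁻¹
Layer 3 at 2.1 °C → α = 0.87×10⁻⁴ K⁻¹
2.8×10⁻⁴ × 1.5 × 230 = 0.09660 m
Layer 2: 1.7×10⁻⁴ × 790 × 1.3 = 0.17459 m
1020–2320 m: 1300 × 0.87×10⁻⁴ × 0.61 = 0.068991 m
Δh = 0.09660 + 0.17459 + 0.068991 = 0.340181 m

Δh ≈ 0.34 m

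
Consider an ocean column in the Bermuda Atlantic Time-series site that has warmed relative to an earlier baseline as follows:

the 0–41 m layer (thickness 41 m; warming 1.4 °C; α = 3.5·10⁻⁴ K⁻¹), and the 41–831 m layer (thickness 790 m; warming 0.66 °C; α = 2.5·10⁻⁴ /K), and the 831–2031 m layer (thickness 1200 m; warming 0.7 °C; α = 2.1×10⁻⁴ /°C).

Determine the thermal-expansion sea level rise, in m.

about 0.33 m

3.5×10⁻⁴ × 41 × 1.4 = 0.02009 m
Layer 2: 0.66 × 2.5×10⁻⁴ × 790 = 0.13035 m
Layer 3: 2.1×10⁻⁴ × 1200 × 0.7 = 0.17640 m
Δh = 0.02009 + 0.13035 + 0.17640 = 0.32684 m ≈ 0.33 m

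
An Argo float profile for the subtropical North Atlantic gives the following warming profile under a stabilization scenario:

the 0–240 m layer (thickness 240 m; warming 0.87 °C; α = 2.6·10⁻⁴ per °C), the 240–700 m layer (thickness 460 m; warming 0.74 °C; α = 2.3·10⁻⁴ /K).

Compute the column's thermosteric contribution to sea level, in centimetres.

0.87 × 2.6×10⁻⁴ × 240 = 0.054288 m
Layer 2: 2.3×10⁻⁴ × 460 × 0.74 = 0.078292 m
Δh = 0.054288 + 0.078292 = 0.13258 m ≈ 13 cm

Δh = 13 cm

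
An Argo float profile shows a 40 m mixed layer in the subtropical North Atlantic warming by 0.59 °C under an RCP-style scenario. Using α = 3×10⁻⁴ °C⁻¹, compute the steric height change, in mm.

about 7.08 mm

Δh = αΔT·H = 3×10⁻⁴ × 0.59 × 40 = 0.00708 m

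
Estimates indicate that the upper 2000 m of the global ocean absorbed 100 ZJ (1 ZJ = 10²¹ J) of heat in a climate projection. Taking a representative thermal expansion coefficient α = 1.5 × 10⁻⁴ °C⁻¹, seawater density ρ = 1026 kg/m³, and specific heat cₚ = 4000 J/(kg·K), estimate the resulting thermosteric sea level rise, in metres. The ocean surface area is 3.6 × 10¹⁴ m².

Per unit area: Q = 100×10²¹ / (3.6×10¹⁴) ≈ 2.778×10⁸ J/m²
Δh = αQ/(ρcₚ) = 1.5×10⁻⁴ × 2.778×10⁸ / (1026 × 4000) ≈ 0.010154 m

Δh = 0.0102 m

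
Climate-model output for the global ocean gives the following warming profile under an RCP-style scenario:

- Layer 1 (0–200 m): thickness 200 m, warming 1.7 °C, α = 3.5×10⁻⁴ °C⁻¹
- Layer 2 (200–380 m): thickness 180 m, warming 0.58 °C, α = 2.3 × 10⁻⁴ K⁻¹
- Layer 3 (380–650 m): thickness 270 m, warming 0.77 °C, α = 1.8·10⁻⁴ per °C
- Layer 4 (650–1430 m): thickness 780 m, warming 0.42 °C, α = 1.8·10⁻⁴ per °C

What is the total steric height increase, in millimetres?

239 mm

Layer 1: 200 × 1.7 × 3.5×10⁻⁴ = 0.11900 m
0.58 × 2.3×10⁻⁴ × 180 = 0.024012 m
380–650 m: 1.8×10⁻⁴ × 270 × 0.77 = 0.037422 m
Layer 4: 1.8×10⁻⁴ × 780 × 0.42 = 0.058968 m
Δh = 0.11900 + 0.024012 + 0.037422 + 0.058968 = 0.239402 m ≈ 239 mm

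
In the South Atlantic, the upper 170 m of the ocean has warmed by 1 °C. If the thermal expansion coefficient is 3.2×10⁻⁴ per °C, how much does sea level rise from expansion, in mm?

54.4 mm of thermosteric rise

Δh = αΔT·H = 3.2×10⁻⁴ × 1 × 170 = 0.05440 m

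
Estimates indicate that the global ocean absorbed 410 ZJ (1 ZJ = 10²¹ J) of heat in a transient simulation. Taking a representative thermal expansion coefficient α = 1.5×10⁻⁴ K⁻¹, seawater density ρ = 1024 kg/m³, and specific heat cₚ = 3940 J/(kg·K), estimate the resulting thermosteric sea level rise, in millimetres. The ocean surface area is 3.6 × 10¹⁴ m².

Per unit area: Q = 410×10²¹ / (3.6×10¹⁴) ≈ 1.139×10⁹ J/m²
Δh = αQ/(ρcₚ) = 1.5×10⁻⁴ × 1.139×10⁹ / (1024 × 3940) ≈ 0.042347 m

42 mm of thermosteric rise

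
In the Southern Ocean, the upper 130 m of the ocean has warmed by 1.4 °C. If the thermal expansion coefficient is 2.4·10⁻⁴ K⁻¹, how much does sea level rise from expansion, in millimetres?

about 44 mm

Δh = αΔT·H = 2.4×10⁻⁴ × 1.4 × 130 = 0.04368 m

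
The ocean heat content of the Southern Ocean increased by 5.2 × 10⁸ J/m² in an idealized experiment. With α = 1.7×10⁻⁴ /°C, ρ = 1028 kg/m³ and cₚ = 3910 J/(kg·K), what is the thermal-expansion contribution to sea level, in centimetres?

about 2.20 cm

Δh = αQ/(ρcₚ) = 1.7×10⁻⁴ × 5.2×10⁸ / (1028 × 3910) ≈ 0.021993 m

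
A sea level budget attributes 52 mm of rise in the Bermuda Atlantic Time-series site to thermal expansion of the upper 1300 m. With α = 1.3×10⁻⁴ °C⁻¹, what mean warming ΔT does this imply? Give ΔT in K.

ΔT = Δh/(αH) = 0.052 / (1.3×10⁻⁴ × 1300) ≈ 0.3077 K

0.308 K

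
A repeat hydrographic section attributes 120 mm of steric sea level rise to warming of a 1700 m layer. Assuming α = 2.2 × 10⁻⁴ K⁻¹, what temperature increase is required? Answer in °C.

ΔT = Δh/(αH) = 0.12 / (2.2×10⁻⁴ × 1700) ≈ 0.3209 °C

ΔT ≈ 0.321 °C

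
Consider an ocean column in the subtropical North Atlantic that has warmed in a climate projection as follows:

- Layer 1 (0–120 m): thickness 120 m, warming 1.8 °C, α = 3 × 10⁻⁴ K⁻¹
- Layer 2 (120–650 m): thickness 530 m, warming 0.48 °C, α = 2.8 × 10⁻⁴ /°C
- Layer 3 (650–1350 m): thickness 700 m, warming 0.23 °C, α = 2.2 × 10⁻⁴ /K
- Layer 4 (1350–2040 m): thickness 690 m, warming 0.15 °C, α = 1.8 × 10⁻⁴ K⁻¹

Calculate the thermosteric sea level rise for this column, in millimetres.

190 mm of thermosteric rise

3×10⁻⁴ × 120 × 1.8 = 0.06480 m
Layer 2: 0.48 × 2.8×10⁻⁴ × 530 = 0.071232 m
650–1350 m: 0.23 × 2.2×10⁻⁴ × 700 = 0.03542 m
Layer 4: 1.8×10⁻⁴ × 690 × 0.15 = 0.01863 m
Δh = 0.06480 + 0.071232 + 0.03542 + 0.01863 = 0.190082 m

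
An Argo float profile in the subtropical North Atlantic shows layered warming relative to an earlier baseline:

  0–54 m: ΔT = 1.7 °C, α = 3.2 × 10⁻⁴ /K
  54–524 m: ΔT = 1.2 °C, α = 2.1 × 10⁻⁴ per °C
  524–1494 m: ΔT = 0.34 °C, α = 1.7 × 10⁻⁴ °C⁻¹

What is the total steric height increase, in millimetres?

0–54 m: 3.2×10⁻⁴ × 54 × 1.7 = 0.029376 m
54–524 m: 470 × 1.2 × 2.1×10⁻⁴ = 0.11844 m
Layer 3: 1.7×10⁻⁴ × 0.34 × 970 = 0.056066 m
Δh = 0.029376 + 0.11844 + 0.056066 = 0.203882 m

200 mm of thermosteric rise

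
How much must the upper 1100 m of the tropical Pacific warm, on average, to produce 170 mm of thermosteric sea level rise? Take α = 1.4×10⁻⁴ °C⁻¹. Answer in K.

ΔT = Δh/(αH) = 0.17 / (1.4×10⁻⁴ × 1100) ≈ 1.104 K

about 1.10 K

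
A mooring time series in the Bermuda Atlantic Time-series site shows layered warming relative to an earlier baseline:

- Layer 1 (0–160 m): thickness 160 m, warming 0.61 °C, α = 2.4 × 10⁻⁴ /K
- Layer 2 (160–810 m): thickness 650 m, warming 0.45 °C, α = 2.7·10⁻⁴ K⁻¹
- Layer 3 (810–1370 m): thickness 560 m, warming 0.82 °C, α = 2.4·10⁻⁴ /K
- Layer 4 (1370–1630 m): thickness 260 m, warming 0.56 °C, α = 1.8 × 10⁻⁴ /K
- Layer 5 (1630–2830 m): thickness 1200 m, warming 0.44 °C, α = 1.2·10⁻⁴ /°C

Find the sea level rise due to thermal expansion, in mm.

Δh = 302 mm

Layer 1: 0.61 × 160 × 2.4×10⁻⁴ = 0.023424 m
2.7×10⁻⁴ × 0.45 × 650 = 0.078975 m
810–1370 m: 0.82 × 2.4×10⁻⁴ × 560 = 0.110208 m
Layer 4: 1.8×10⁻⁴ × 0.56 × 260 = 0.026208 m
1630–2830 m: 1.2×10⁻⁴ × 1200 × 0.44 = 0.06336 m
Δh = 0.023424 + 0.078975 + 0.110208 + 0.026208 + 0.06336 = 0.302175 m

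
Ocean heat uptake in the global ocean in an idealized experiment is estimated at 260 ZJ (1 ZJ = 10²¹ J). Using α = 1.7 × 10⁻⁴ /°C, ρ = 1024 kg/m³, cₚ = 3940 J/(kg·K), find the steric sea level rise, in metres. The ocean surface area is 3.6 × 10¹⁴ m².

Δh = 0.0304 m

Per unit area: Q = 260×10²¹ / (3.6×10¹⁴) ≈ 7.222×10⁸ J/m²
Δh = αQ/(ρcₚ) = 1.7×10⁻⁴ × 7.222×10⁸ / (1024 × 3940) ≈ 0.030431 m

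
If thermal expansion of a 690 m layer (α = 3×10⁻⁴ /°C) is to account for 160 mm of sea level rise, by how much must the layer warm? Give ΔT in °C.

ΔT = Δh/(αH) = 0.16 / (3×10⁻⁴ × 690) ≈ 0.7729 °C

about 0.773 °C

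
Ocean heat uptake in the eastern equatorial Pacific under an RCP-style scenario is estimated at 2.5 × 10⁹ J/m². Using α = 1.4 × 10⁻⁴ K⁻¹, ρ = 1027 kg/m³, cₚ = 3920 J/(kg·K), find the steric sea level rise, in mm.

Δh ≈ 86.9 mm

Δh = αQ/(ρcₚ) = 1.4×10⁻⁴ × 2.5×10⁹ / (1027 × 3920) ≈ 0.086938 m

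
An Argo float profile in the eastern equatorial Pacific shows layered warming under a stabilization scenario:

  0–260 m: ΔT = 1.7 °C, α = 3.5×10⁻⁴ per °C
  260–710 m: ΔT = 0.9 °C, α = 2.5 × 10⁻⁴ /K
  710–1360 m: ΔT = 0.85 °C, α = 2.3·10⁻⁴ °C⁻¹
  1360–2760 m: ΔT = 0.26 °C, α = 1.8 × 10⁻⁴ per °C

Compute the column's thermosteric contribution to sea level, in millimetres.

449 mm of thermosteric rise

0–260 m: 1.7 × 3.5×10⁻⁴ × 260 = 0.15470 m
Layer 2: 0.9 × 2.5×10⁻⁴ × 450 = 0.10125 m
710–1360 m: 0.85 × 650 × 2.3×10⁻⁴ = 0.127075 m
0.26 × 1.8×10⁻⁴ × 1400 = 0.06552 m
Δh = 0.15470 + 0.10125 + 0.127075 + 0.06552 = 0.448545 m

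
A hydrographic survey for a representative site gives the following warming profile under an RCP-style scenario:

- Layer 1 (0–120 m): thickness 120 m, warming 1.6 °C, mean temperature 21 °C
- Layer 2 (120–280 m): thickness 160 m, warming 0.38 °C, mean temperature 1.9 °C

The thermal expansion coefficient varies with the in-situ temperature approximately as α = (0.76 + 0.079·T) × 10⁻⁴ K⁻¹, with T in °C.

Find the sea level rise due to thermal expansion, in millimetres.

Layer 1: α = (0.76 + 0.079×21)×10⁻⁴ = 2.419×10⁻⁴ K⁻¹
Layer 2: α = (0.76 + 0.079×1.9)×10⁻⁴ = 0.9101×10⁻⁴ K⁻¹
Layer 1: 2.419×10⁻⁴ × 1.6 × 120 = 0.0464448 m
0.38 × 160 × 0.9101×10⁻⁴ = 0.005533408 m
Δh = 0.0464448 + 0.005533408 = 0.051978208 m

about 52 mm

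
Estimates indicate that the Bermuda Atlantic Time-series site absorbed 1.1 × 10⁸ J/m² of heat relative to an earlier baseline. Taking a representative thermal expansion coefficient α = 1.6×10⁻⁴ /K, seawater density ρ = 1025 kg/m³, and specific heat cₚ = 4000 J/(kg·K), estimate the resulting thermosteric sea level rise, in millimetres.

Δh ≈ 4.29 mm

Δh = αQ/(ρcₚ) = 1.6×10⁻⁴ × 1.1×10⁸ / (1025 × 4000) ≈ 0.0042927 m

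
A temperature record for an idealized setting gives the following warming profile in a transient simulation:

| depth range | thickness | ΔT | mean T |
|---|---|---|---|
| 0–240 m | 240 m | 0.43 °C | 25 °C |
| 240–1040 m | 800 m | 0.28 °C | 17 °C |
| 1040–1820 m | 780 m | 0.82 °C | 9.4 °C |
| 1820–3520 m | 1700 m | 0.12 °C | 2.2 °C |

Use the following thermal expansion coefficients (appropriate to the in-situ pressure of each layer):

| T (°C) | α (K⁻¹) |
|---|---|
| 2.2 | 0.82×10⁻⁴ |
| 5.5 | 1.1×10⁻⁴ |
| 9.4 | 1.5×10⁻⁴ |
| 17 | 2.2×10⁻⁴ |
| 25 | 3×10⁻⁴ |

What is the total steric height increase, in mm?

about 193 mm

Layer 1 at 25 °C → α = 3×10⁻⁴ K⁻¹
Layer 2 at 17 °C → α = 2.2×10⁻⁴ K⁻¹
Layer 3 at 9.4 °C → α = 1.5×10⁻⁴ K⁻¹
Layer 4 at 2.2 °C → α = 0.82×10⁻⁴ K⁻¹
Layer 1: 240 × 0.43 × 3×10⁻⁴ = 0.03096 m
240–1040 m: 800 × 0.28 × 2.2×10⁻⁴ = 0.04928 m
1.5×10⁻⁴ × 780 × 0.82 = 0.09594 m
1820–3520 m: 0.82×10⁻⁴ × 1700 × 0.12 = 0.016728 m
Δh = 0.03096 + 0.04928 + 0.09594 + 0.016728 = 0.192908 m ≈ 193 mm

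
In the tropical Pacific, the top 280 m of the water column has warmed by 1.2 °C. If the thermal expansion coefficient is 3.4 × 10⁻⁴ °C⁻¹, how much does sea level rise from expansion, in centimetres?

Δh = αΔT·H = 3.4×10⁻⁴ × 1.2 × 280 = 0.11424 m

about 11 cm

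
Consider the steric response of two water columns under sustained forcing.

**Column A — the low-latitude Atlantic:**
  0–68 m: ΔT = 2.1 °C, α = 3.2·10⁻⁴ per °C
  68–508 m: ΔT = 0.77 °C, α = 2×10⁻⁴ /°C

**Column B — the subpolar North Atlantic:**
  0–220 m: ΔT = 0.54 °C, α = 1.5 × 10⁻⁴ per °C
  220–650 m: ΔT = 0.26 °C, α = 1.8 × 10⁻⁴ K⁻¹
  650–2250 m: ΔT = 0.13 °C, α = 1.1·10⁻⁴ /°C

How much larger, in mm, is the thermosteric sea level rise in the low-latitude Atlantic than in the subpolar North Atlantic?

A 0–68 m: 2.1 × 3.2×10⁻⁴ × 68 = 0.045696 m
A 68–508 m: 2×10⁻⁴ × 440 × 0.77 = 0.06776 m
A total: 0.113456 m
B 0–220 m: 1.5×10⁻⁴ × 0.54 × 220 = 0.01782 m
B Layer 2: 1.8×10⁻⁴ × 0.26 × 430 = 0.020124 m
B Layer 3: 1600 × 0.13 × 1.1×10⁻⁴ = 0.02288 m
B total: 0.060824 m
Difference: 0.113456 − 0.060824 = 0.052632 m

52.6 mm larger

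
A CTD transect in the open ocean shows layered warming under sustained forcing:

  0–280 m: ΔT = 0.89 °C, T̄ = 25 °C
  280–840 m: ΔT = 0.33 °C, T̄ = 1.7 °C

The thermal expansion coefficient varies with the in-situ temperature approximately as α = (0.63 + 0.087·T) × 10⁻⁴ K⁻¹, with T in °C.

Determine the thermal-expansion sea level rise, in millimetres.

84.3 mm

Layer 1: α = (0.63 + 0.087×25)×10⁻⁴ = 2.805×10⁻⁴ K⁻¹
Layer 2: α = (0.63 + 0.087×1.7)×10⁻⁴ = 0.7779×10⁻⁴ K⁻¹
Layer 1: 2.805×10⁻⁴ × 0.89 × 280 = 0.0699006 m
Layer 2: 0.33 × 0.7779×10⁻⁴ × 560 = 0.014375592 m
Δh = 0.0699006 + 0.014375592 = 0.084276192 m ≈ 84.3 mm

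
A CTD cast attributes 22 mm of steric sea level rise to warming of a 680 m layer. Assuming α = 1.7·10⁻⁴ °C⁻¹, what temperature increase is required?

ΔT = Δh/(αH) = 0.022 / (1.7×10⁻⁴ × 680) ≈ 0.1903 °C

ΔT ≈ 0.190 °C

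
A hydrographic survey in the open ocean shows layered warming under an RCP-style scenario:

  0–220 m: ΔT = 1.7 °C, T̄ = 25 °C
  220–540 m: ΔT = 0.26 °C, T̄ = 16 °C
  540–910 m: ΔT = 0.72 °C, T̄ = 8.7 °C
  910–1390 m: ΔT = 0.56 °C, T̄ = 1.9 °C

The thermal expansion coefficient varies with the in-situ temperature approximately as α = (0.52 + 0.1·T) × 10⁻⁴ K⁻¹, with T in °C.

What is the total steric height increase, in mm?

Layer 1: α = (0.52 + 0.1×25)×10⁻⁴ = 3.02×10⁻⁴ K⁻¹
Layer 2: α = (0.52 + 0.1×16)×10⁻⁴ = 2.12×10⁻⁴ K⁻¹
Layer 3: α = (0.52 + 0.1×8.7)×10⁻⁴ = 1.39×10⁻⁴ K⁻¹
Layer 4: α = (0.52 + 0.1×1.9)×10⁻⁴ = 0.71×10⁻⁴ K⁻¹
Layer 1: 220 × 3.02×10⁻⁴ × 1.7 = 0.112948 m
Layer 2: 0.26 × 2.12×10⁻⁴ × 320 = 0.0176384 m
1.39×10⁻⁴ × 0.72 × 370 = 0.0370296 m
480 × 0.71×10⁻⁴ × 0.56 = 0.0190848 m
Δh = 0.112948 + 0.0176384 + 0.0370296 + 0.0190848 = 0.1867008 m ≈ 187 mm

Δh ≈ 187 mm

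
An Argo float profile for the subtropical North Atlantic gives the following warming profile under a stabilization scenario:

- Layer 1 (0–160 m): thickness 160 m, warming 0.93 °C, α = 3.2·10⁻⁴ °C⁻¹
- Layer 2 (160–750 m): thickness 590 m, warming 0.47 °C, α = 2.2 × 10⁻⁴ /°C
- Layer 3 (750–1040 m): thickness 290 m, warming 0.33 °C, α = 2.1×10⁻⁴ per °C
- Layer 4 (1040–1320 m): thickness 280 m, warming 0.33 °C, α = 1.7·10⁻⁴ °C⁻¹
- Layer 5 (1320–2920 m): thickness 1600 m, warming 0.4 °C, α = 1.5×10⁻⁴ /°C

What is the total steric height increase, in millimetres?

Δh ≈ 240 mm

0–160 m: 3.2×10⁻⁴ × 0.93 × 160 = 0.047616 m
590 × 2.2×10⁻⁴ × 0.47 = 0.061006 m
Layer 3: 2.1×10⁻⁴ × 290 × 0.33 = 0.020097 m
1040–1320 m: 0.33 × 280 × 1.7×10⁻⁴ = 0.015708 m
1600 × 1.5×10⁻⁴ × 0.4 = 0.09600 m
Δh = 0.047616 + 0.061006 + 0.020097 + 0.015708 + 0.09600 = 0.240427 m ≈ 240 mm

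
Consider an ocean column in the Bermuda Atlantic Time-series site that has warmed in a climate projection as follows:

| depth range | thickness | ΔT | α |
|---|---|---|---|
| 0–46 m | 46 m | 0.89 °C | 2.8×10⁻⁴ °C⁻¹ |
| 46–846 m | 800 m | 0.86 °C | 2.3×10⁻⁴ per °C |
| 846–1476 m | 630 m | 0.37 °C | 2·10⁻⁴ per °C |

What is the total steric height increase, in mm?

Δh ≈ 216 mm

0–46 m: 2.8×10⁻⁴ × 46 × 0.89 = 0.0114632 m
46–846 m: 800 × 2.3×10⁻⁴ × 0.86 = 0.15824 m
846–1476 m: 0.37 × 630 × 2×10⁻⁴ = 0.04662 m
Δh = 0.0114632 + 0.15824 + 0.04662 = 0.2163232 m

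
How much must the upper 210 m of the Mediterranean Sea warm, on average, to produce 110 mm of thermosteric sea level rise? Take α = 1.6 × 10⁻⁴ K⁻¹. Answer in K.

ΔT = Δh/(αH) = 0.11 / (1.6×10⁻⁴ × 210) ≈ 3.274 K

ΔT ≈ 3.27 K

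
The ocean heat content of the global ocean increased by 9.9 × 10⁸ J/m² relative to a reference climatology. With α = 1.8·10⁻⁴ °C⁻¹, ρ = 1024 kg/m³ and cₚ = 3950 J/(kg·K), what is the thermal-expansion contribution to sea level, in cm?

Δh = αQ/(ρcₚ) = 1.8×10⁻⁴ × 9.9×10⁸ / (1024 × 3950) ≈ 0.044057 m

4.41 cm of thermosteric rise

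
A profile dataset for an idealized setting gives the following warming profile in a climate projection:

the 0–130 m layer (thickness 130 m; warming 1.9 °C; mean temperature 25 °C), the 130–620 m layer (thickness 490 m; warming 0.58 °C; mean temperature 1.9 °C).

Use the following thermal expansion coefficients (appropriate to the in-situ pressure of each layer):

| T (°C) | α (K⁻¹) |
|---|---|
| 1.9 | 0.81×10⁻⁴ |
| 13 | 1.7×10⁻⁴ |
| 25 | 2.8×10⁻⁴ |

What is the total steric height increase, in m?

Layer 1 at 25 °C → α = 2.8×10⁻⁴ K⁻¹
Layer 2 at 1.9 °C → α = 0.81×10⁻⁴ K⁻¹
0–130 m: 2.8×10⁻⁴ × 1.9 × 130 = 0.06916 m
130–620 m: 490 × 0.81×10⁻⁴ × 0.58 = 0.0230202 m
Δh = 0.06916 + 0.0230202 = 0.0921802 m ≈ 0.0922 m

0.0922 m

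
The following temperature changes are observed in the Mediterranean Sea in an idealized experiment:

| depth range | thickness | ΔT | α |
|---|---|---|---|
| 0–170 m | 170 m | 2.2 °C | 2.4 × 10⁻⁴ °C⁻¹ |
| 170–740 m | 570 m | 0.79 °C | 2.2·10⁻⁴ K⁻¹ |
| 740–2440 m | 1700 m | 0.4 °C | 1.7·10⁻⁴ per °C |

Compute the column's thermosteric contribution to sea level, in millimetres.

Layer 1: 170 × 2.4×10⁻⁴ × 2.2 = 0.08976 m
0.79 × 2.2×10⁻⁴ × 570 = 0.099066 m
Layer 3: 1.7×10⁻⁴ × 1700 × 0.4 = 0.11560 m
Δh = 0.08976 + 0.099066 + 0.11560 = 0.304426 m

300 mm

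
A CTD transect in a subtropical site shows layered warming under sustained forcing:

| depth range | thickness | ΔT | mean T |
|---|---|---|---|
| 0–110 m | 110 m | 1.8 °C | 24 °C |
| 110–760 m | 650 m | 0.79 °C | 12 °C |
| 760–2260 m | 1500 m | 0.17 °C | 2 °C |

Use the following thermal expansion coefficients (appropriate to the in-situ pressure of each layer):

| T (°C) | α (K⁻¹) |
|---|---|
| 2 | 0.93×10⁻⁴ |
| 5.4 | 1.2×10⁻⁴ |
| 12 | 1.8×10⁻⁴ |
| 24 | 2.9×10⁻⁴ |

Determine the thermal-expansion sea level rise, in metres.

Δh = 0.174 m

Layer 1 at 24 °C → α = 2.9×10⁻⁴ K⁻¹
Layer 2 at 12 °C → α = 1.8×10⁻⁴ K⁻¹
Layer 3 at 2 °C → α = 0.93×10⁻⁴ K⁻¹
Layer 1: 2.9×10⁻⁴ × 110 × 1.8 = 0.05742 m
110–760 m: 0.79 × 650 × 1.8×10⁻⁴ = 0.09243 m
760–2260 m: 0.17 × 0.93×10⁻⁴ × 1500 = 0.023715 m
Δh = 0.05742 + 0.09243 + 0.023715 = 0.173565 m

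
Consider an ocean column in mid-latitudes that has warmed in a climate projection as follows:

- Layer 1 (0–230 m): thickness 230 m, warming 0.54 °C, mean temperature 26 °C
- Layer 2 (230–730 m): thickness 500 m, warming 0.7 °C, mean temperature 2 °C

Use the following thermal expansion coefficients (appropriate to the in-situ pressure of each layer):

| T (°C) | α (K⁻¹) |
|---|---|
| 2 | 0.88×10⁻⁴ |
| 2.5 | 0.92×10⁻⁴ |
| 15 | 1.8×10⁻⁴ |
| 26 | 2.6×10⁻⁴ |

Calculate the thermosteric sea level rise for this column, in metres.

Layer 1 at 26 °C → α = 2.6×10⁻⁴ K⁻¹
Layer 2 at 2 °C → α = 0.88×10⁻⁴ K⁻¹
230 × 2.6×10⁻⁴ × 0.54 = 0.032292 m
Layer 2: 0.7 × 0.88×10⁻⁴ × 500 = 0.03080 m
Δh = 0.032292 + 0.03080 = 0.063092 m

0.0631 m of thermosteric rise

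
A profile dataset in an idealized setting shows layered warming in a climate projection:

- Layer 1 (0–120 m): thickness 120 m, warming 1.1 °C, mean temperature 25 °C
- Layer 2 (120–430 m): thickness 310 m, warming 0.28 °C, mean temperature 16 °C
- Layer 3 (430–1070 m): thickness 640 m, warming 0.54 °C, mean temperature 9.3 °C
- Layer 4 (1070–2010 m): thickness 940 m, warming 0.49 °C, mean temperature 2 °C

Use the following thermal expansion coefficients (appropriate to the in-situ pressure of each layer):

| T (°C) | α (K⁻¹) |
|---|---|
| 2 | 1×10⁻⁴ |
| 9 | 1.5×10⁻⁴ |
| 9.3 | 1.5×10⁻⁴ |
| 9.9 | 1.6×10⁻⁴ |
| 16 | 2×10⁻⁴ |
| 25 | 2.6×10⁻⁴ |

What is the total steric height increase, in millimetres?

150 mm of thermosteric rise

Layer 1 at 25 °C → α = 2.6×10⁻⁴ K⁻¹
Layer 2 at 16 °C → α = 2×10⁻⁴ K⁻¹
Layer 3 at 9.3 °C → α = 1.5×10⁻⁴ K⁻¹
Layer 4 at 2 °C → α = 1×10⁻⁴ K⁻¹
0–120 m: 1.1 × 120 × 2.6×10⁻⁴ = 0.03432 m
Layer 2: 310 × 2×10⁻⁴ × 0.28 = 0.01736 m
430–1070 m: 1.5×10⁻⁴ × 0.54 × 640 = 0.05184 m
Layer 4: 940 × 1×10⁻⁴ × 0.49 = 0.04606 m
Δh = 0.03432 + 0.01736 + 0.05184 + 0.04606 = 0.14958 m ≈ 150 mm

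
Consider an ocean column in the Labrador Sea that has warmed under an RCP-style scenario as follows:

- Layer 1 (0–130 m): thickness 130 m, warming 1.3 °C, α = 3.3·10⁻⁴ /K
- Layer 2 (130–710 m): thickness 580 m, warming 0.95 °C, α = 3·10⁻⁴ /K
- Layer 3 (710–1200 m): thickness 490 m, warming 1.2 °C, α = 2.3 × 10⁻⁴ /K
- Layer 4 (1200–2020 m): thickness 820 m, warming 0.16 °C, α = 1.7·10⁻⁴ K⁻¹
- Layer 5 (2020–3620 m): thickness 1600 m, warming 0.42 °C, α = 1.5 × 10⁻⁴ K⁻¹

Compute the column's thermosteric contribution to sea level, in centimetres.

Layer 1: 130 × 3.3×10⁻⁴ × 1.3 = 0.05577 m
Layer 2: 580 × 3×10⁻⁴ × 0.95 = 0.16530 m
Layer 3: 1.2 × 490 × 2.3×10⁻⁴ = 0.13524 m
0.16 × 820 × 1.7×10⁻⁴ = 0.022304 m
Layer 5: 0.42 × 1600 × 1.5×10⁻⁴ = 0.10080 m
Δh = 0.05577 + 0.16530 + 0.13524 + 0.022304 + 0.10080 = 0.479414 m ≈ 47.9 cm

47.9 cm of thermosteric rise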